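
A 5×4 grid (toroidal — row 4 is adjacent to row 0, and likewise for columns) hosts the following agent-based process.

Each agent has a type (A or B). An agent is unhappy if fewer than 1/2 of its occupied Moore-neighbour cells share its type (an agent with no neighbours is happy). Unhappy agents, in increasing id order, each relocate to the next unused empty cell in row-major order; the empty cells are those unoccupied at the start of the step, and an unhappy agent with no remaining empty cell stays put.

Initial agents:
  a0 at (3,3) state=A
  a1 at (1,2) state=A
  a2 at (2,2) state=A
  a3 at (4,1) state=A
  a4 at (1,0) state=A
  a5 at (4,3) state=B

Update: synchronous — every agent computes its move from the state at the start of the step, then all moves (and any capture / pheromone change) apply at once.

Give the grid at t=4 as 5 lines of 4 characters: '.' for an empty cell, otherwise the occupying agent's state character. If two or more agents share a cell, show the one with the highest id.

.AAB
..A.
..A.
...A
....

t=1: a0@(3,3):A a1@(1,2):A a2@(2,2):A a3@(4,1):A a4@(1,0):A a5@(0,0):B
t=2: a0@(3,3):A a1@(1,2):A a2@(2,2):A a3@(0,1):A a4@(0,2):A a5@(0,3):B
t=3: a0@(3,3):A a1@(1,2):A a2@(2,2):A a3@(0,1):A a4@(0,2):A a5@(0,0):B
t=4: a0@(3,3):A a1@(1,2):A a2@(2,2):A a3@(0,1):A a4@(0,2):A a5@(0,3):B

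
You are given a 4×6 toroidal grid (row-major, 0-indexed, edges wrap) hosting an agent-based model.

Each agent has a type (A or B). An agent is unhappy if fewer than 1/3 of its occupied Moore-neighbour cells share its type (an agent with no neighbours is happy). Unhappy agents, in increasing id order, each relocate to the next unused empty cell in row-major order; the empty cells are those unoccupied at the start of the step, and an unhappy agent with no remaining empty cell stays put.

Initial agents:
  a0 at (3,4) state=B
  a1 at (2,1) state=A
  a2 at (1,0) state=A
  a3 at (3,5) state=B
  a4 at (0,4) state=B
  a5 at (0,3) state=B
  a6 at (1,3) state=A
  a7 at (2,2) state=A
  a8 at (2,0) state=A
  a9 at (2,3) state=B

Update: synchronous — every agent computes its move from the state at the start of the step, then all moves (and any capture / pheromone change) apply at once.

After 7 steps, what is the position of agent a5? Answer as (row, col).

(0, 3)

t=1: a0@(3,4):B a1@(2,1):A a2@(1,0):A a3@(3,5):B a4@(0,4):B a5@(0,3):B a6@(0,0):A a7@(2,2):A a8@(2,0):A a9@(2,3):B
t=2: (unchanged — steady state)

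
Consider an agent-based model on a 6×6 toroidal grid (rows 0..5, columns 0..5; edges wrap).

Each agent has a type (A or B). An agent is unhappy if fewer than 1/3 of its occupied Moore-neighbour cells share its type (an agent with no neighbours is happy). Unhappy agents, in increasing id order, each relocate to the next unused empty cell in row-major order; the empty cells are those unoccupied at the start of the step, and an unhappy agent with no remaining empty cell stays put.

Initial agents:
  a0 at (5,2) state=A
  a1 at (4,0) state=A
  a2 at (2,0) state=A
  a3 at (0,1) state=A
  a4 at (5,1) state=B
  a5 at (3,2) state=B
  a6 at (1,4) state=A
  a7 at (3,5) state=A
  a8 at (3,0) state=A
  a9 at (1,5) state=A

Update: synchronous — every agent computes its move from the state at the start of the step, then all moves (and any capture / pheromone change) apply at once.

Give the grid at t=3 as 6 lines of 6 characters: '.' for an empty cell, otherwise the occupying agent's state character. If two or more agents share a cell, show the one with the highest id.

t=1: a0@(5,2):A a1@(4,0):A a2@(2,0):A a3@(0,1):A a4@(0,0):B a5@(3,2):B a6@(1,4):A a7@(3,5):A a8@(3,0):A a9@(1,5):A
t=2: a0@(5,2):A a1@(4,0):A a2@(2,0):A a3@(0,1):A a4@(0,2):B a5@(3,2):B a6@(1,4):A a7@(3,5):A a8@(3,0):A a9@(1,5):A
t=3: a0@(5,2):A a1@(4,0):A a2@(2,0):A a3@(0,1):A a4@(0,0):B a5@(3,2):B a6@(1,4):A a7@(3,5):A a8@(3,0):A a9@(1,5):A

BA....
....AA
A.....
A.B..A
A.....
..A...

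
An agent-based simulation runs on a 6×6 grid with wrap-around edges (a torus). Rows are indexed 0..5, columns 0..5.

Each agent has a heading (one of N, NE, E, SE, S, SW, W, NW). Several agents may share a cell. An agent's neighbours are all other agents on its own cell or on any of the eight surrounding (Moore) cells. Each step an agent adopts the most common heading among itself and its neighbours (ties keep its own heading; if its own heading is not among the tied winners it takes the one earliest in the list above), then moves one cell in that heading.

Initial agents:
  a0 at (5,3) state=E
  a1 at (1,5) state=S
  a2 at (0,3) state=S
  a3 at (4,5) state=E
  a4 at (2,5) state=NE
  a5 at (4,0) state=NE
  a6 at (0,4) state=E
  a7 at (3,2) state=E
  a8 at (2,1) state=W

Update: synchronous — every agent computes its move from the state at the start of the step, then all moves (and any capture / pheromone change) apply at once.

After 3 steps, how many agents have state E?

t=1: a0@(5,4):E a1@(2,5):S a2@(0,4):E a3@(4,0):E a4@(1,0):NE a5@(3,1):NE a6@(0,5):E a7@(3,3):E a8@(2,0):W
t=2: a0@(5,5):E a1@(3,5):S a2@(0,5):E a3@(4,1):E a4@(0,1):NE a5@(2,2):NE a6@(0,0):E a7@(3,4):E a8@(1,1):NE
t=3: a0@(5,0):E a1@(4,5):S a2@(0,0):E a3@(4,2):E a4@(5,2):NE a5@(1,3):NE a6@(0,1):E a7@(3,5):E a8@(0,2):NE

5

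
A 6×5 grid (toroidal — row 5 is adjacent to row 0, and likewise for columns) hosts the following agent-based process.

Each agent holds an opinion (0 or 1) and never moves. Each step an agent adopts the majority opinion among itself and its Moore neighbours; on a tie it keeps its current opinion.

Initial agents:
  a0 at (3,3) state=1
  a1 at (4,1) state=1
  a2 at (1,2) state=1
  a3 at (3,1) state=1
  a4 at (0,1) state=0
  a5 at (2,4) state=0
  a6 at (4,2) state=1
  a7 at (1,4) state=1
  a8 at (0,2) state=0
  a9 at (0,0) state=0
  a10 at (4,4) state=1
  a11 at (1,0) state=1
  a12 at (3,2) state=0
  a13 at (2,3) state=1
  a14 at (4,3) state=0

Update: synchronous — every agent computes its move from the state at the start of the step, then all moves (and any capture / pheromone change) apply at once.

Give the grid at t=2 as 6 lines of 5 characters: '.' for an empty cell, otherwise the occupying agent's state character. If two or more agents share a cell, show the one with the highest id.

t=1: a0@(3,3):1 a1@(4,1):1 a2@(1,2):1 a3@(3,1):1 a4@(0,1):0 a5@(2,4):1 a6@(4,2):1 a7@(1,4):1 a8@(0,2):0 a9@(0,0):0 a10@(4,4):1 a11@(1,0):0 a12@(3,2):1 a13@(2,3):1 a14@(4,3):1
t=2: (unchanged — steady state)

000..
0.1.1
...11
.111.
.1111
.....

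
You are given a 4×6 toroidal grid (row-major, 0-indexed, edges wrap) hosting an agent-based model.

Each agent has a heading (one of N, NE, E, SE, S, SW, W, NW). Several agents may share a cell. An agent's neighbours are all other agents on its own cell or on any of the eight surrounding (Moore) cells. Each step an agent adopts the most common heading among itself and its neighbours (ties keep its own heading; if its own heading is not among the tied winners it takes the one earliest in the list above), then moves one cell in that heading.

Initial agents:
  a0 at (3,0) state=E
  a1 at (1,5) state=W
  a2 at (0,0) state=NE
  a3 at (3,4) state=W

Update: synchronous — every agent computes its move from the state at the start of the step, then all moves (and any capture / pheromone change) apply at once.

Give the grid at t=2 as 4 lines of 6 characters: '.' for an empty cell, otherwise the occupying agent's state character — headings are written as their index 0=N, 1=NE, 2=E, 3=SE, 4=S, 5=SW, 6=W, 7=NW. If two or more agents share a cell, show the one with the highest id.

t=1: a0@(3,1):E a1@(1,4):W a2@(3,1):NE a3@(3,3):W
t=2: a0@(3,2):E a1@(1,3):W a2@(2,2):NE a3@(3,2):W

......
...6..
..1...
..6...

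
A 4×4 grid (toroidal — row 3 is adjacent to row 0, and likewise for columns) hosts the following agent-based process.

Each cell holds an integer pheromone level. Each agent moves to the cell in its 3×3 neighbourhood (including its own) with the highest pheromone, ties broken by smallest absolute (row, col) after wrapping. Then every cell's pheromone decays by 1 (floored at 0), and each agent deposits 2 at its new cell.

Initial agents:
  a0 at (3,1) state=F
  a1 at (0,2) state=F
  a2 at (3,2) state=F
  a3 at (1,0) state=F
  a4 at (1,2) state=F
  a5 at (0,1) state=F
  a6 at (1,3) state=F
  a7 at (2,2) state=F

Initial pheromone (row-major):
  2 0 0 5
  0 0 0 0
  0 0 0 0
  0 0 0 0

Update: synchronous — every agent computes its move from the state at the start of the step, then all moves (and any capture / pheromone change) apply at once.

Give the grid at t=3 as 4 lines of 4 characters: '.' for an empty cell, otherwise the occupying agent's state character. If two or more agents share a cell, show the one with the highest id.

t=1: a0@(0,0) a1@(0,3) a2@(0,3) a3@(0,3) a4@(0,3) a5@(0,0) a6@(0,3) a7@(1,1) | pheromone: 5 0 0 14 / 0 2 0 0 / 0 0 0 0 / 0 0 0 0
t=2: a0@(0,3) a1@(0,3) a2@(0,3) a3@(0,3) a4@(0,3) a5@(0,3) a6@(0,3) a7@(0,0) | pheromone: 6 0 0 27 / 0 1 0 0 / 0 0 0 0 / 0 0 0 0
t=3: a0@(0,3) a1@(0,3) a2@(0,3) a3@(0,3) a4@(0,3) a5@(0,3) a6@(0,3) a7@(0,3) | pheromone: 5 0 0 42 / 0 0 0 0 / 0 0 0 0 / 0 0 0 0

...F
....
....
....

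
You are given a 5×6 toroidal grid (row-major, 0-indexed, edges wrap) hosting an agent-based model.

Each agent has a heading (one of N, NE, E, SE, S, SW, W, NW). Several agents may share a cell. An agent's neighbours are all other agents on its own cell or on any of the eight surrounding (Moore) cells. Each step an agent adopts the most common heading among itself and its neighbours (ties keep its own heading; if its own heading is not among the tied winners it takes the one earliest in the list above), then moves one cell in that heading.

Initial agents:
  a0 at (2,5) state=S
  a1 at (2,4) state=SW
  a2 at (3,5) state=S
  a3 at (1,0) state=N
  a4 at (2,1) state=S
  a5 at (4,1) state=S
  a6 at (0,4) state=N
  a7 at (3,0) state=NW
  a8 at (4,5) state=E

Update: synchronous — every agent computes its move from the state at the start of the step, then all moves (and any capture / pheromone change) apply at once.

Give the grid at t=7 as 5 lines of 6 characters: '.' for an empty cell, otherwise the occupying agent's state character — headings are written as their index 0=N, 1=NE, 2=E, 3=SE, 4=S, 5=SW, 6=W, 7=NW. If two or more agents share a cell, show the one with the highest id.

t=1: a0@(3,5):S a1@(3,4):S a2@(4,5):S a3@(2,0):S a4@(3,1):S a5@(0,1):S a6@(4,4):N a7@(4,0):S a8@(4,0):E
t=2: a0@(4,5):S a1@(4,4):S a2@(0,5):S a3@(3,0):S a4@(4,1):S a5@(1,1):S a6@(0,4):S a7@(0,0):S a8@(0,0):S
t=3: a0@(0,5):S a1@(0,4):S a2@(1,5):S a3@(4,0):S a4@(0,1):S a5@(2,1):S a6@(1,4):S a7@(1,0):S a8@(1,0):S
t=4: a0@(1,5):S a1@(1,4):S a2@(2,5):S a3@(0,0):S a4@(1,1):S a5@(3,1):S a6@(2,4):S a7@(2,0):S a8@(2,0):S
t=5: a0@(2,5):S a1@(2,4):S a2@(3,5):S a3@(1,0):S a4@(2,1):S a5@(4,1):S a6@(3,4):S a7@(3,0):S a8@(3,0):S
t=6: a0@(3,5):S a1@(3,4):S a2@(4,5):S a3@(2,0):S a4@(3,1):S a5@(0,1):S a6@(4,4):S a7@(4,0):S a8@(4,0):S
t=7: a0@(4,5):S a1@(4,4):S a2@(0,5):S a3@(3,0):S a4@(4,1):S a5@(1,1):S a6@(0,4):S a7@(0,0):S a8@(0,0):S

4...44
.4....
......
4.....
.4..44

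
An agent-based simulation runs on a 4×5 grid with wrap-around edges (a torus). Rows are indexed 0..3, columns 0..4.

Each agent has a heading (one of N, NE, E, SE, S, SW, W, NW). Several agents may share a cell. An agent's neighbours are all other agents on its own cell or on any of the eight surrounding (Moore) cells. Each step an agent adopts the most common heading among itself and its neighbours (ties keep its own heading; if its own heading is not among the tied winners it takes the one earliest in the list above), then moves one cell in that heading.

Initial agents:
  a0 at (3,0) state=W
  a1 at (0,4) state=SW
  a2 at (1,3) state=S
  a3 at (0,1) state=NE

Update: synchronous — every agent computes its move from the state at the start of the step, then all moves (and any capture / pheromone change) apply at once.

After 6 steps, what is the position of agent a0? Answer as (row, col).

(3, 4)

t=1: a0@(3,4):W a1@(1,3):SW a2@(2,3):S a3@(3,2):NE
t=2: a0@(3,3):W a1@(2,2):SW a2@(3,3):S a3@(2,3):NE
t=3: a0@(3,2):W a1@(3,1):SW a2@(0,3):S a3@(1,4):NE
t=4: a0@(3,1):W a1@(0,0):SW a2@(1,3):S a3@(0,0):NE
t=5: a0@(3,0):W a1@(1,4):SW a2@(2,3):S a3@(3,1):NE
t=6: a0@(3,4):W a1@(2,3):SW a2@(3,3):S a3@(2,2):NE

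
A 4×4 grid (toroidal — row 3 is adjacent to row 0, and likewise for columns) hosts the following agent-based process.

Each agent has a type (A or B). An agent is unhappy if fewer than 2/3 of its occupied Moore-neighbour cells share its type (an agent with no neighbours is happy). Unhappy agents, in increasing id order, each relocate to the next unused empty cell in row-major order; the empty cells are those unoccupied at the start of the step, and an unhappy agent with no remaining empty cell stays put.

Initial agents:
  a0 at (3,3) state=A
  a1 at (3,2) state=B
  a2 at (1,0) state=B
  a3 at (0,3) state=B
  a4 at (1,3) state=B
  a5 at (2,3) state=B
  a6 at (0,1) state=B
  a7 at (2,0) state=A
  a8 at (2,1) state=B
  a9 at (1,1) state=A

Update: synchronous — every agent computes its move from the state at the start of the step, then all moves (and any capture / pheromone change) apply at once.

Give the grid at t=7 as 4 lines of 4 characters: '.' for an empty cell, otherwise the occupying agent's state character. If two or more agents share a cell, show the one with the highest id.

AB.B
BB..
BBA.
BA..

t=1: a0@(0,0):A a1@(3,2):B a2@(1,0):B a3@(0,3):B a4@(1,3):B a5@(0,2):B a6@(0,1):B a7@(1,2):A a8@(2,2):B a9@(3,0):A
t=2: a0@(1,1):A a1@(3,2):B a2@(1,0):B a3@(2,0):B a4@(1,3):B a5@(0,2):B a6@(2,1):B a7@(2,3):A a8@(2,2):B a9@(3,1):A
t=3: a0@(0,0):A a1@(0,1):B a2@(0,3):B a3@(1,2):B a4@(1,3):B a5@(3,0):B a6@(2,1):B a7@(3,3):A a8@(2,2):B a9@(3,1):A
t=4: a0@(0,2):A a1@(1,0):B a2@(1,1):B a3@(1,2):B a4@(1,3):B a5@(2,0):B a6@(2,1):B a7@(2,3):A a8@(3,2):B a9@(3,1):A
t=5: a0@(0,0):A a1@(1,0):B a2@(1,1):B a3@(0,1):B a4@(0,3):B a5@(2,0):B a6@(2,1):B a7@(2,2):A a8@(3,0):B a9@(3,3):A
t=6: a0@(0,2):A a1@(1,0):B a2@(1,1):B a3@(0,1):B a4@(1,2):B a5@(2,0):B a6@(2,1):B a7@(1,3):A a8@(3,0):B a9@(2,3):A
t=7: a0@(0,0):A a1@(1,0):B a2@(1,1):B a3@(0,1):B a4@(0,3):B a5@(2,0):B a6@(2,1):B a7@(2,2):A a8@(3,0):B a9@(3,1):A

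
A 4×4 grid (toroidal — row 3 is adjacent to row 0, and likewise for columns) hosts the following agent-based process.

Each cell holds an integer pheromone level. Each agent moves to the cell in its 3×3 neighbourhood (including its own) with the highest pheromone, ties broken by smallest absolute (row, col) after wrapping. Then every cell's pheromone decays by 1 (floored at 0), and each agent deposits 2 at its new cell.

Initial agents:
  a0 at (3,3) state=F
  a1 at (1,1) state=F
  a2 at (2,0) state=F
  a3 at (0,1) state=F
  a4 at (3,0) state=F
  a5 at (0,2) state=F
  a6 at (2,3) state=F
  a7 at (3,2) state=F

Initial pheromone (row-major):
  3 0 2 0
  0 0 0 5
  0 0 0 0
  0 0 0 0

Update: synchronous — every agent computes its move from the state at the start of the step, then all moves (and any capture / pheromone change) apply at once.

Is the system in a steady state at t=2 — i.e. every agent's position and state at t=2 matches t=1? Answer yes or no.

t=1: a0@(0,0) a1@(0,0) a2@(1,3) a3@(0,0) a4@(0,0) a5@(1,3) a6@(1,3) a7@(0,2) | pheromone: 10 0 3 0 / 0 0 0 10 / 0 0 0 0 / 0 0 0 0
t=2: a0@(0,0) a1@(0,0) a2@(0,0) a3@(0,0) a4@(0,0) a5@(0,0) a6@(0,0) a7@(1,3) | pheromone: 23 0 2 0 / 0 0 0 11 / 0 0 0 0 / 0 0 0 0

no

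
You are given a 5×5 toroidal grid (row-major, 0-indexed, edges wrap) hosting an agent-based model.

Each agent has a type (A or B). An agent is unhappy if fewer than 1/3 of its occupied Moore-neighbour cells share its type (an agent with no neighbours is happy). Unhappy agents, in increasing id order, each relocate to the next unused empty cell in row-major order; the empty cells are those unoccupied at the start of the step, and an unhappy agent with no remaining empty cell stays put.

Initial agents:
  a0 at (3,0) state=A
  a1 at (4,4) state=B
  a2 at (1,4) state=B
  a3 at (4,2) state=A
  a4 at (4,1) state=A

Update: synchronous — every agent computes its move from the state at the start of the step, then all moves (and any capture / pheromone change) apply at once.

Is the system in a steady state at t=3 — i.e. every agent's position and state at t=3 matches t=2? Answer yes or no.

t=1: a0@(3,0):A a1@(0,0):B a2@(1,4):B a3@(4,2):A a4@(4,1):A
t=2: (unchanged — steady state)

yes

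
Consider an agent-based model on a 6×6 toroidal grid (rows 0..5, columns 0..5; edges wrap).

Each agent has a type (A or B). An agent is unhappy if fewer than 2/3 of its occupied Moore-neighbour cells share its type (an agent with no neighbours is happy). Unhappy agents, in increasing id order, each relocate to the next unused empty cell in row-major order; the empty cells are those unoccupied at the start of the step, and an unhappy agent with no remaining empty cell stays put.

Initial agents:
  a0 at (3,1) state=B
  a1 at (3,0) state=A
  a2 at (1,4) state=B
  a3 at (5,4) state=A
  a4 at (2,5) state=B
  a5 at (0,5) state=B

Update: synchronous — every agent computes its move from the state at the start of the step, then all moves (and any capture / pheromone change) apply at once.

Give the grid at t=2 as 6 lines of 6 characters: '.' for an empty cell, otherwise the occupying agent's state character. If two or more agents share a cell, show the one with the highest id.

t=1: a0@(0,0):B a1@(0,1):A a2@(1,4):B a3@(0,2):A a4@(0,3):B a5@(0,4):B
t=2: a0@(0,5):B a1@(1,0):A a2@(1,4):B a3@(1,1):A a4@(0,3):B a5@(0,4):B

...BBB
AA..B.
......
......
......
......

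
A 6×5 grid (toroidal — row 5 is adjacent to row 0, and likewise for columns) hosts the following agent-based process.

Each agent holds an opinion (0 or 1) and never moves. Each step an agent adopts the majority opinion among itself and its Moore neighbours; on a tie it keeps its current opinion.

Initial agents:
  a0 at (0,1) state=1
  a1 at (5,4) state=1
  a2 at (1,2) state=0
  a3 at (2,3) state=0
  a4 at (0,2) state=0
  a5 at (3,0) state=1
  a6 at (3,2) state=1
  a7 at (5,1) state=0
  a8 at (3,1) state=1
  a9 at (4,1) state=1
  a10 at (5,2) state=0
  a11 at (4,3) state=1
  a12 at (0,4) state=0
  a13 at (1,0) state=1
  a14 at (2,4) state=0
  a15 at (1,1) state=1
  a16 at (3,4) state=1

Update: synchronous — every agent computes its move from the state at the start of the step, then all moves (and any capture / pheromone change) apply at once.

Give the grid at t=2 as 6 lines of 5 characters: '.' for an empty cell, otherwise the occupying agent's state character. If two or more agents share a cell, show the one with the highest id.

.00.1
100..
...11
111.1
.1.1.
.00.1

t=1: a0@(0,1):0 a1@(5,4):1 a2@(1,2):0 a3@(2,3):0 a4@(0,2):0 a5@(3,0):1 a6@(3,2):1 a7@(5,1):0 a8@(3,1):1 a9@(4,1):1 a10@(5,2):0 a11@(4,3):1 a12@(0,4):1 a13@(1,0):1 a14@(2,4):1 a15@(1,1):1 a16@(3,4):1
t=2: a0@(0,1):0 a1@(5,4):1 a2@(1,2):0 a3@(2,3):1 a4@(0,2):0 a5@(3,0):1 a6@(3,2):1 a7@(5,1):0 a8@(3,1):1 a9@(4,1):1 a10@(5,2):0 a11@(4,3):1 a12@(0,4):1 a13@(1,0):1 a14@(2,4):1 a15@(1,1):0 a16@(3,4):1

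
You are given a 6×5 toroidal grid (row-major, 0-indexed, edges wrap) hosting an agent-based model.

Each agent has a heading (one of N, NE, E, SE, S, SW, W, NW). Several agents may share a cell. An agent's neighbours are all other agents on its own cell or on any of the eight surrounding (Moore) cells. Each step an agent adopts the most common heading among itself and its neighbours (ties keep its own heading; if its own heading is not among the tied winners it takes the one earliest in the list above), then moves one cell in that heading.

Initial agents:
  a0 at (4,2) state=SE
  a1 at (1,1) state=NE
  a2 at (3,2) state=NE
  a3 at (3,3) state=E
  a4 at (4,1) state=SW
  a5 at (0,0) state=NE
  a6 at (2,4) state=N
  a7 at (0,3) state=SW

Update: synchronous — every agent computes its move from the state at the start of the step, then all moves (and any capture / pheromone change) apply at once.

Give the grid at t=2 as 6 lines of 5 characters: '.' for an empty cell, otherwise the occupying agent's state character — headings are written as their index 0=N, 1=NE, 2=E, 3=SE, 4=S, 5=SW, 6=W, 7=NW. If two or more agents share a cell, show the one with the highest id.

...10
....1
.....
2....
..1..
...1.

t=1: a0@(5,3):SE a1@(0,2):NE a2@(2,3):NE a3@(3,4):E a4@(5,0):SW a5@(5,1):NE a6@(1,4):N a7@(1,2):SW
t=2: a0@(0,4):SE a1@(5,3):NE a2@(1,4):NE a3@(3,0):E a4@(0,4):SW a5@(4,2):NE a6@(0,4):N a7@(0,3):NE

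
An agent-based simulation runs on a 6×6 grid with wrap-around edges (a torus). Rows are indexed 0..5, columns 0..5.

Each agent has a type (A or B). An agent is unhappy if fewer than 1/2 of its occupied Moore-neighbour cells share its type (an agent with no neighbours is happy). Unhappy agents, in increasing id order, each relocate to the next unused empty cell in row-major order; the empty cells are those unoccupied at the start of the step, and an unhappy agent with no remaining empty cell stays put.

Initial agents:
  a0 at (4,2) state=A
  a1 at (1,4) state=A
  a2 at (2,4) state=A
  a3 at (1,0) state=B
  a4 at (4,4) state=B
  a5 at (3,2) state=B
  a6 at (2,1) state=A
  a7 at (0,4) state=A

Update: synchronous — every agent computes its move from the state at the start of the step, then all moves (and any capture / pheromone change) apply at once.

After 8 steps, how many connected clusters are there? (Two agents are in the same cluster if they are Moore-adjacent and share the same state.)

3

t=1: a0@(0,0):A a1@(1,4):A a2@(2,4):A a3@(0,1):B a4@(4,4):B a5@(0,2):B a6@(0,3):A a7@(0,4):A
t=2: a0@(0,5):A a1@(1,4):A a2@(2,4):A a3@(0,1):B a4@(4,4):B a5@(0,2):B a6@(0,3):A a7@(0,4):A
t=3: (unchanged — steady state)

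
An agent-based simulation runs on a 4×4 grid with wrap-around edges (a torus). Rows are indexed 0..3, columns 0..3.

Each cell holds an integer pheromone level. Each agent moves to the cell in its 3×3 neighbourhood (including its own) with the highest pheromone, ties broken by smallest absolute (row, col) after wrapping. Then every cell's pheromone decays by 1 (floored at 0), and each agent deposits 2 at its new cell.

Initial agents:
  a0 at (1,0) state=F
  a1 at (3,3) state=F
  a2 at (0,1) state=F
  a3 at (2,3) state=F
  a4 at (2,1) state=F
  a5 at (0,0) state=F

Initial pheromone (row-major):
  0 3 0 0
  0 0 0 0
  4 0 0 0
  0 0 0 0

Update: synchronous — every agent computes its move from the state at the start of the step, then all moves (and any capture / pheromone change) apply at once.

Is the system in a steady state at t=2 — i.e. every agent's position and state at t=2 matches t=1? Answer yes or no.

yes

t=1: a0@(2,0) a1@(2,0) a2@(0,1) a3@(2,0) a4@(2,0) a5@(0,1) | pheromone: 0 6 0 0 / 0 0 0 0 / 11 0 0 0 / 0 0 0 0
t=2: a0@(2,0) a1@(2,0) a2@(0,1) a3@(2,0) a4@(2,0) a5@(0,1) | pheromone: 0 9 0 0 / 0 0 0 0 / 18 0 0 0 / 0 0 0 0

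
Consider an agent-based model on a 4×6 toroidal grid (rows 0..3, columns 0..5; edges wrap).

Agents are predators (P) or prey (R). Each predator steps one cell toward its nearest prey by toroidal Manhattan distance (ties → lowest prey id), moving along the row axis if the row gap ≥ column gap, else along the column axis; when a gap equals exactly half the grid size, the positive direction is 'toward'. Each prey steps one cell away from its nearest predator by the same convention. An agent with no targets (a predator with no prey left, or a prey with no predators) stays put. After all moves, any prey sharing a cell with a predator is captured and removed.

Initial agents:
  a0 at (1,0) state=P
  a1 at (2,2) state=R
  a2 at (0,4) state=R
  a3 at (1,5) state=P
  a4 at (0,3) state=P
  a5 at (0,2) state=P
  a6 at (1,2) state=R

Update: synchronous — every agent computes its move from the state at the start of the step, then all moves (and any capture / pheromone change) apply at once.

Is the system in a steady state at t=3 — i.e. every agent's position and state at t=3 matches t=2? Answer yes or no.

no

t=1: a0@(1,1):P a3@(0,5):P a4@(0,4):P a5@(1,2):P a6@(2,2):R
t=2: a0@(2,1):P a3@(0,0):P a4@(1,4):P a5@(2,2):P a6@(3,2):R
t=3: a0@(3,1):P a3@(0,1):P a4@(2,4):P a5@(3,2):P a6@(0,2):R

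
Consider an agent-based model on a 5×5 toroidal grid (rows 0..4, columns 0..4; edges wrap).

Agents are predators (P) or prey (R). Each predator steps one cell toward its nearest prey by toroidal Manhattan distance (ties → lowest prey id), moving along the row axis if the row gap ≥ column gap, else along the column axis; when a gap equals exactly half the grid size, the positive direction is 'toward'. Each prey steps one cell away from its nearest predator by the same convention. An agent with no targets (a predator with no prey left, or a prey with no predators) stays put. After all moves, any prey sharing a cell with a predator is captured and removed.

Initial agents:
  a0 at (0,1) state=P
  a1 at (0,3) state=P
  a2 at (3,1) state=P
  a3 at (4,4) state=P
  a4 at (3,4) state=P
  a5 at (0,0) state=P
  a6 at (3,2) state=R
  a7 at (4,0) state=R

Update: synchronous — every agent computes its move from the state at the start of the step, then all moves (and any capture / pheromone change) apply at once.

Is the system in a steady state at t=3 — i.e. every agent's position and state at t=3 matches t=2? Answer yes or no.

yes

t=1: a0@(4,1):P a1@(4,3):P a2@(3,2):P a3@(4,0):P a4@(3,3):P a5@(4,0):P
t=2: (unchanged — steady state)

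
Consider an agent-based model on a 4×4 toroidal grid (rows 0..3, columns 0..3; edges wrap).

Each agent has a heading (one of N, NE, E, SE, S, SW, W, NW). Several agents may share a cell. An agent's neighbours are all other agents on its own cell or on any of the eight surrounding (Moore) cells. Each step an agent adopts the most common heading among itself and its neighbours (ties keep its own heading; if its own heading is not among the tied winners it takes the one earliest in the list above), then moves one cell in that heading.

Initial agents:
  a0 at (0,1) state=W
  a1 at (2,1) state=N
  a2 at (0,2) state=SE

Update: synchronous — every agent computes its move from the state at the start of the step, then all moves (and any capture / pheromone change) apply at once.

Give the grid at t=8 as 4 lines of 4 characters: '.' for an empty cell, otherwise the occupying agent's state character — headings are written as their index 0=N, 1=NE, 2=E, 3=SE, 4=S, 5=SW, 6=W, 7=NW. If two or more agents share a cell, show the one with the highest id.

.63.
....
.0..
....

t=1: a0@(0,0):W a1@(1,1):N a2@(1,3):SE
t=2: a0@(0,3):W a1@(0,1):N a2@(2,0):SE
t=3: a0@(0,2):W a1@(3,1):N a2@(3,1):SE
t=4: a0@(0,1):W a1@(2,1):N a2@(0,2):SE
t=5: a0@(0,0):W a1@(1,1):N a2@(1,3):SE
t=6: a0@(0,3):W a1@(0,1):N a2@(2,0):SE
t=7: a0@(0,2):W a1@(3,1):N a2@(3,1):SE
t=8: a0@(0,1):W a1@(2,1):N a2@(0,2):SE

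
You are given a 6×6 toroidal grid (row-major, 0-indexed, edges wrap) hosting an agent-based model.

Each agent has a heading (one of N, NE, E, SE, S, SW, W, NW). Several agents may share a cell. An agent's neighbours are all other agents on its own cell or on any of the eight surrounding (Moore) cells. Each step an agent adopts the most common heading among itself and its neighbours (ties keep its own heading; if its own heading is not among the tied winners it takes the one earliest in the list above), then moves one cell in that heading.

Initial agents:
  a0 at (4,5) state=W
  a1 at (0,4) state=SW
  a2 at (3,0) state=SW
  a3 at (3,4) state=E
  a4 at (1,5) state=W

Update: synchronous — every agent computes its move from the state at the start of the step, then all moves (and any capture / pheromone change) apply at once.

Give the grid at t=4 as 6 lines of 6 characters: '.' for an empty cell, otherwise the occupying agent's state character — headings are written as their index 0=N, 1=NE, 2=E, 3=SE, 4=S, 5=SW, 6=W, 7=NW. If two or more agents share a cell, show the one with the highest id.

t=1: a0@(4,4):W a1@(1,3):SW a2@(4,5):SW a3@(3,5):E a4@(1,4):W
t=2: a0@(4,3):W a1@(2,2):SW a2@(5,4):SW a3@(3,0):E a4@(1,3):W
t=3: a0@(4,2):W a1@(3,1):SW a2@(0,3):SW a3@(3,1):E a4@(1,2):W
t=4: a0@(4,1):W a1@(4,0):SW a2@(1,2):SW a3@(3,2):E a4@(1,1):W

......
.65...
......
..2...
56....
......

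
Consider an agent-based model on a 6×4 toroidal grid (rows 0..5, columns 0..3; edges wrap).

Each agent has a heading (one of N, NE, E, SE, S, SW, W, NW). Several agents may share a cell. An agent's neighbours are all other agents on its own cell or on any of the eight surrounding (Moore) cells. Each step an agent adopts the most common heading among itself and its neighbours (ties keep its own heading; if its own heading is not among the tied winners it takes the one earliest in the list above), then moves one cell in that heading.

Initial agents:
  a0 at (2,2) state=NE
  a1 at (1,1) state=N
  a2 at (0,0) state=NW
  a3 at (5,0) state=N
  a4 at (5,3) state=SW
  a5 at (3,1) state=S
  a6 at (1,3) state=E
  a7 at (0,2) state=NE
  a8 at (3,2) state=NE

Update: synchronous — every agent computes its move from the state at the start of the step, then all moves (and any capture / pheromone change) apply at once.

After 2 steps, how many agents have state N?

2

t=1: a0@(1,3):NE a1@(0,2):NE a2@(5,0):N a3@(4,0):N a4@(0,2):SW a5@(2,2):NE a6@(0,0):NE a7@(5,3):NE a8@(2,3):NE
t=2: a0@(0,0):NE a1@(5,3):NE a2@(4,0):N a3@(3,0):N a4@(5,3):NE a5@(1,3):NE a6@(5,1):NE a7@(4,0):NE a8@(1,0):NE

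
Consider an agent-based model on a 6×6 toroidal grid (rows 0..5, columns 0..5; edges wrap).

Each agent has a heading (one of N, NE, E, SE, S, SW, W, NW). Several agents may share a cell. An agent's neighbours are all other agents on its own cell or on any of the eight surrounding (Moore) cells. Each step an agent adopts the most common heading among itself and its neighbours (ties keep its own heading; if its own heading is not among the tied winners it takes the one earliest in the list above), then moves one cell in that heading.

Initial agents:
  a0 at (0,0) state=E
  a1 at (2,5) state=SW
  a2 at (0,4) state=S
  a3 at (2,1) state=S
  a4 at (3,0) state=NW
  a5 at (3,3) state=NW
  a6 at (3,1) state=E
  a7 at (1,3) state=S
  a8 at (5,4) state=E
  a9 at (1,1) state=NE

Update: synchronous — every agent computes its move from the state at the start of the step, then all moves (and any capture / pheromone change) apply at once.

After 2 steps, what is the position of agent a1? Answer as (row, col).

(4, 3)

t=1: a0@(0,1):E a1@(3,4):SW a2@(1,4):S a3@(3,1):S a4@(2,5):NW a5@(2,2):NW a6@(3,2):E a7@(2,3):S a8@(5,5):E a9@(0,2):NE
t=2: a0@(0,2):E a1@(4,3):SW a2@(2,4):S a3@(4,1):S a4@(1,4):NW a5@(3,2):S a6@(4,2):S a7@(3,3):S a8@(5,0):E a9@(5,3):NE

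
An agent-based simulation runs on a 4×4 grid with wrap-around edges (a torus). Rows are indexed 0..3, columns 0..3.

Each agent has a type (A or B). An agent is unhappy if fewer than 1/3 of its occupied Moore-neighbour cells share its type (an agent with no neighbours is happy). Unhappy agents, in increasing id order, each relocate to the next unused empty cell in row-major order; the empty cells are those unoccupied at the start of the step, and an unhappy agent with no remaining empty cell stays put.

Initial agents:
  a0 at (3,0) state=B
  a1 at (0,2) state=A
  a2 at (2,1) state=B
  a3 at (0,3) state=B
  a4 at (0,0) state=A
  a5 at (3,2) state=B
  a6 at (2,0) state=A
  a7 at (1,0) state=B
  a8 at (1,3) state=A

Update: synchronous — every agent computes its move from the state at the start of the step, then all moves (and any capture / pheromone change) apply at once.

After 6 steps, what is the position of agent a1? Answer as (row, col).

(0, 2)

t=1: a0@(3,0):B a1@(0,2):A a2@(2,1):B a3@(0,3):B a4@(0,1):A a5@(3,2):B a6@(1,1):A a7@(1,0):B a8@(1,3):A
t=2: (unchanged — steady state)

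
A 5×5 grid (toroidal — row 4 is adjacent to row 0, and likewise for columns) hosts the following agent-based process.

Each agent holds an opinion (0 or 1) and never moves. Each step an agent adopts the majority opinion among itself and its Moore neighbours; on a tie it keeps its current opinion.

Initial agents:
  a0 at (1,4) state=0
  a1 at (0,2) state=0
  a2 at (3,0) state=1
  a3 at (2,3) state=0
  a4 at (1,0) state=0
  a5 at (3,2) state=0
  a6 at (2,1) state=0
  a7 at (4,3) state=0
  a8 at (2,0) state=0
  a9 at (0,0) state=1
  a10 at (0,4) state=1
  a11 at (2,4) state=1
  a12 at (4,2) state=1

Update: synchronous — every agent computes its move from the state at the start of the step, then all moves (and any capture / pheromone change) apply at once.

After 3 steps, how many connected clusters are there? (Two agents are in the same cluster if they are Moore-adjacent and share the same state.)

1

t=1: a0@(1,4):0 a1@(0,2):0 a2@(3,0):1 a3@(2,3):0 a4@(1,0):0 a5@(3,2):0 a6@(2,1):0 a7@(4,3):0 a8@(2,0):0 a9@(0,0):1 a10@(0,4):0 a11@(2,4):0 a12@(4,2):0
t=2: a0@(1,4):0 a1@(0,2):0 a2@(3,0):0 a3@(2,3):0 a4@(1,0):0 a5@(3,2):0 a6@(2,1):0 a7@(4,3):0 a8@(2,0):0 a9@(0,0):0 a10@(0,4):0 a11@(2,4):0 a12@(4,2):0
t=3: (unchanged — steady state)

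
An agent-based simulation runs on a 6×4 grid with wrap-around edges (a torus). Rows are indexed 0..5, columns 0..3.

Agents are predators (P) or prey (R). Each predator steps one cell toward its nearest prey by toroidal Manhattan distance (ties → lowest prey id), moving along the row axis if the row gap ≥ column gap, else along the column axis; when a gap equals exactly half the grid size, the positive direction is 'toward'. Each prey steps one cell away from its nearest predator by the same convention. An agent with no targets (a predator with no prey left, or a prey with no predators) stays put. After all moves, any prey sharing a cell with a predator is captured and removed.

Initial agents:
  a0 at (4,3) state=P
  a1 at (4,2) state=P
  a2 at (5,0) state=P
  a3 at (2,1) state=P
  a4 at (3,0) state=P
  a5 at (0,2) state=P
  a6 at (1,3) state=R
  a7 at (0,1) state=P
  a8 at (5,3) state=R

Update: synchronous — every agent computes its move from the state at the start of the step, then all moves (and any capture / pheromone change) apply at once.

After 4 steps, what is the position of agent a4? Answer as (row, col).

t=1: a0@(5,3):P a1@(5,2):P a2@(5,3):P a3@(2,2):P a4@(2,0):P a5@(1,2):P a6@(2,3):R a7@(0,2):P a8@(0,3):R
t=2: a0@(0,3):P a1@(0,2):P a2@(0,3):P a3@(2,3):P a4@(2,3):P a5@(2,2):P a6@(2,0):R a7@(0,3):P a8@(1,3):R
t=3: a0@(1,3):P a1@(1,2):P a2@(1,3):P a3@(2,0):P a4@(2,0):P a5@(2,3):P a6@(2,1):R a7@(1,3):P
t=4: a0@(1,0):P a1@(2,2):P a2@(1,0):P a3@(2,1):P a4@(2,1):P a5@(2,0):P a7@(1,0):P

(2, 1)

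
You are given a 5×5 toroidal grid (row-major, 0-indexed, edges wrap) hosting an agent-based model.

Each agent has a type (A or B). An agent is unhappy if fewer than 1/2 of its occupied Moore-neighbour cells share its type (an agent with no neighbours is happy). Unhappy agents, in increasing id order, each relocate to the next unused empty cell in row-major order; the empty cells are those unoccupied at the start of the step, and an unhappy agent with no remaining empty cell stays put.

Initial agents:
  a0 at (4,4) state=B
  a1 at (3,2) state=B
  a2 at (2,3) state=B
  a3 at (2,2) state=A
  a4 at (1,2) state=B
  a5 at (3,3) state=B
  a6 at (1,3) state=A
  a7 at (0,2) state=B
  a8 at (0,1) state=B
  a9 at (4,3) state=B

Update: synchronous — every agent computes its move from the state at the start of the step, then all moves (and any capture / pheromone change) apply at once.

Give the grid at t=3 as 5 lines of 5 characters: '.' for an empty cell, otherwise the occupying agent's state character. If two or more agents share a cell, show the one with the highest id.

ABB..
A.B..
...B.
..BB.
...BB

t=1: a0@(4,4):B a1@(3,2):B a2@(2,3):B a3@(0,0):A a4@(1,2):B a5@(3,3):B a6@(0,3):A a7@(0,2):B a8@(0,1):B a9@(4,3):B
t=2: a0@(4,4):B a1@(3,2):B a2@(2,3):B a3@(0,4):A a4@(1,2):B a5@(3,3):B a6@(1,0):A a7@(0,2):B a8@(0,1):B a9@(4,3):B
t=3: a0@(4,4):B a1@(3,2):B a2@(2,3):B a3@(0,0):A a4@(1,2):B a5@(3,3):B a6@(1,0):A a7@(0,2):B a8@(0,1):B a9@(4,3):B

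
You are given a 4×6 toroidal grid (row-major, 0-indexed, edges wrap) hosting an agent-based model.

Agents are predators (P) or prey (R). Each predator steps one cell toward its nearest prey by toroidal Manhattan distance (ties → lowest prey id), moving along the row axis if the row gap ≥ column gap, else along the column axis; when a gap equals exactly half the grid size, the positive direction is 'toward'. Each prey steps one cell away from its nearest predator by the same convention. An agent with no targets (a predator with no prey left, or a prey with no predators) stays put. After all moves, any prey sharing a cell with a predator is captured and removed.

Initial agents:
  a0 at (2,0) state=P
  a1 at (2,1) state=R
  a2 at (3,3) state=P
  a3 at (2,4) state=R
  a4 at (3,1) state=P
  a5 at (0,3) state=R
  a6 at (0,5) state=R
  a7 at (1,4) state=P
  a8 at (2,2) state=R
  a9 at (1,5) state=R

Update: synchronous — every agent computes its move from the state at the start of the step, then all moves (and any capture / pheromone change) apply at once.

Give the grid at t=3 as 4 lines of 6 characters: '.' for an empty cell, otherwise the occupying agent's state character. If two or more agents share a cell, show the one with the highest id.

.R..P.
....RR
...PR.
......

t=1: a0@(2,1):P a1@(2,2):R a2@(0,3):P a3@(3,4):R a4@(2,1):P a5@(1,3):R a6@(3,5):R a7@(2,4):P a8@(2,3):R a9@(1,0):R
t=2: a0@(2,2):P a1@(2,3):R a2@(1,3):P a3@(0,4):R a4@(2,2):P a5@(2,3):R a6@(0,5):R a7@(3,4):P a9@(0,0):R
t=3: a0@(2,3):P a1@(2,4):R a2@(2,3):P a3@(1,4):R a4@(2,3):P a5@(2,4):R a6@(1,5):R a7@(0,4):P a9@(0,1):R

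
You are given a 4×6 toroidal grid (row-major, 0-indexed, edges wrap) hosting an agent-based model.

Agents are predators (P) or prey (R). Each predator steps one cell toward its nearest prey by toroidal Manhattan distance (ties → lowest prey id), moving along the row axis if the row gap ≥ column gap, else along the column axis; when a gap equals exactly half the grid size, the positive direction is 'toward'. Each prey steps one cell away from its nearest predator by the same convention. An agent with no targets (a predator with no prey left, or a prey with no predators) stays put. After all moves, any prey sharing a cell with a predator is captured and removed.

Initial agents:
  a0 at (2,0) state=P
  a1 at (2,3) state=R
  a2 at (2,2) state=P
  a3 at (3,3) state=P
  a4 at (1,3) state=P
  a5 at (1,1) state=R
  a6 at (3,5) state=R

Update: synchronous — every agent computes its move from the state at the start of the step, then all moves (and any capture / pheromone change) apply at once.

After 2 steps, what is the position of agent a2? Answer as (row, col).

t=1: a0@(1,0):P a1@(2,4):R a2@(2,3):P a3@(2,3):P a4@(2,3):P a5@(0,1):R a6@(0,5):R
t=2: a0@(0,0):P a1@(2,5):R a2@(2,4):P a3@(2,4):P a4@(2,4):P a5@(3,1):R a6@(3,5):R

(2, 4)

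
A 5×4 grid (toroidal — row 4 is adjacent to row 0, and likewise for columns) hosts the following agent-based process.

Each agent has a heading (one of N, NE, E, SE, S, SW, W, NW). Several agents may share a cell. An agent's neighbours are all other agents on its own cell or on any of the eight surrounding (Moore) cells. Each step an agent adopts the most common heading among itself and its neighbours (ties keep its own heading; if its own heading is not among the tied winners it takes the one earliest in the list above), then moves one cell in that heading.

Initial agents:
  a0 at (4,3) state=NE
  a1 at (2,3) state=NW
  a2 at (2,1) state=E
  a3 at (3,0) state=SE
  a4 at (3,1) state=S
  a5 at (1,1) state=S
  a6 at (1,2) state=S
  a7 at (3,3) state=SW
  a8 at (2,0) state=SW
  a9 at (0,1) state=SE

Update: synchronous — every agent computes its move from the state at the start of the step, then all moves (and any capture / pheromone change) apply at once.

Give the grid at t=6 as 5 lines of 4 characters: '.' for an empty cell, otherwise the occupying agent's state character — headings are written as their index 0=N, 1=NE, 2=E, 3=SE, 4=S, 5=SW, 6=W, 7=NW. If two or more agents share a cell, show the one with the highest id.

t=1: a0@(3,0):NE a1@(3,2):SW a2@(3,1):S a3@(4,3):SW a4@(4,1):S a5@(2,1):S a6@(2,2):S a7@(4,2):SW a8@(3,3):SW a9@(1,1):S
t=2: a0@(4,0):S a1@(4,1):SW a2@(4,1):S a3@(0,2):SW a4@(0,1):S a5@(3,1):S a6@(3,2):S a7@(0,1):SW a8@(4,2):SW a9@(2,1):S
t=3: a0@(0,0):S a1@(0,1):S a2@(0,1):S a3@(1,1):SW a4@(1,0):SW a5@(4,1):S a6@(4,2):S a7@(1,0):SW a8@(0,1):SW a9@(3,1):S
t=4: a0@(1,0):S a1@(1,1):S a2@(1,1):S a3@(2,0):SW a4@(2,3):SW a5@(0,1):S a6@(0,2):S a7@(2,3):SW a8@(1,1):S a9@(4,1):S
t=5: a0@(2,0):S a1@(2,1):S a2@(2,1):S a3@(3,0):S a4@(3,2):SW a5@(1,1):S a6@(1,2):S a7@(3,2):SW a8@(2,1):S a9@(0,1):S
t=6: a0@(3,0):S a1@(3,1):S a2@(3,1):S a3@(4,0):S a4@(4,2):S a5@(2,1):S a6@(2,2):S a7@(4,2):S a8@(3,1):S a9@(1,1):S

....
.4..
.44.
44..
4.4.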